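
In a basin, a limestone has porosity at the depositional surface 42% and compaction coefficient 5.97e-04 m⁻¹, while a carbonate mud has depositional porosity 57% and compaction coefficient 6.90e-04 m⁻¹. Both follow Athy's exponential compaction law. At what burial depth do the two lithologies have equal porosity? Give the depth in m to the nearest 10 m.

3280 m

Working in km (1 km = 1000 m; k in km⁻¹ = k in m⁻¹ × 1000):
Set n₀ₐ e^(−kₐZ) = n₀ᵦ e^(−kᵦZ) ⇒ ln(n₀ₐ/n₀ᵦ) = (kₐ − kᵦ)·Z
Z = ln(0.42/0.57) / (0.597 − 0.69) = -0.3054 / -0.093 = 3.284 km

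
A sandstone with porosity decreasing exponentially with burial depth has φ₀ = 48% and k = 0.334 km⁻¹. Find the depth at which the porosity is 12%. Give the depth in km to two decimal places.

4.15 km

Invert Athy's law: z = ln(φ₀/φ) / k
z = ln(0.48/0.12) / 0.334 = ln(4) / 0.334 = 1.3863 / 0.334 = 4.151 km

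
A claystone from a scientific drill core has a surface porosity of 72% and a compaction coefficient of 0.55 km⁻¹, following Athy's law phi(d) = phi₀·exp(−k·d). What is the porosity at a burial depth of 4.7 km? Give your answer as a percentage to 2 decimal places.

5.43%

phi = phi₀·exp(−k·d) = 0.72 × exp(−0.55 × 4.7) = 0.72 × exp(−2.585)
  = 0.72 × 0.0754 = 0.0543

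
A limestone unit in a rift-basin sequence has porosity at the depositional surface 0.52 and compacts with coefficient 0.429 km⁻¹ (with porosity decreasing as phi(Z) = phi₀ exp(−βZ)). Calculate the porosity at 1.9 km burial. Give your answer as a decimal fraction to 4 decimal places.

0.2301

phi = phi₀·exp(−β·Z) = 0.52 × exp(−0.429 × 1.9) = 0.52 × exp(−0.8151)
  = 0.52 × 0.4426 = 0.2301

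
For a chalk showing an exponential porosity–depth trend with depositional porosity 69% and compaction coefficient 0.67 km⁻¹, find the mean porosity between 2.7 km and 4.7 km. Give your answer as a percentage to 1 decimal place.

⟨n⟩ = (1/(z₂−z₁)) ∫ n₀ e^(−kz) dz = n₀·(e^(−k·z₁) − e^(−k·z₂)) / (k·(z₂−z₁))
e^(−0.67×2.7) = 0.1638; e^(−0.67×4.7) = 0.0429
⟨n⟩ = 0.69 × (0.1638 − 0.0429) / (0.67 × 2) = 0.69 × 0.0902 = 0.0623

6.2%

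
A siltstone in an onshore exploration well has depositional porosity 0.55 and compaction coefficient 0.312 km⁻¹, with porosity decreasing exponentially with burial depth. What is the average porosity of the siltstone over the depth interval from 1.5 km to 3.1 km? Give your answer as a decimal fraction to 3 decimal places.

⟨φ⟩ = (1/(z₂−z₁)) ∫ φ₀ e^(−βz) dz = φ₀·(e^(−β·z₁) − e^(−β·z₂)) / (β·(z₂−z₁))
e^(−0.312×1.5) = 0.6263; e^(−0.312×3.1) = 0.3801
⟨φ⟩ = 0.55 × (0.6263 − 0.3801) / (0.312 × 1.6) = 0.55 × 0.4930 = 0.2712

0.271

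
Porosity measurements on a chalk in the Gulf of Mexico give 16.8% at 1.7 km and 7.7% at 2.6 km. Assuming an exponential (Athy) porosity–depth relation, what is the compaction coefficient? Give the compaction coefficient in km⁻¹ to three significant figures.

0.867 km⁻¹

Athy: φ(Z) = φ₀ e^(−kZ) ⇒ φ₁/φ₂ = e^{k(Z₂−Z₁)} ⇒ k = ln(φ₁/φ₂)/(Z₂−Z₁)
k = ln(0.168/0.077) / (2.6 − 1.7) = ln(2.182) / 0.9 = 0.7802 / 0.9 = 0.8668 km⁻¹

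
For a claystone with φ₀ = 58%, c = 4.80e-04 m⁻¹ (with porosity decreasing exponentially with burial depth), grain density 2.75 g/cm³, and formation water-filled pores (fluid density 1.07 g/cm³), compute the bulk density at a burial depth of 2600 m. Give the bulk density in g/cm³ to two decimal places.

Working in km (1 km = 1000 m; c in km⁻¹ = c in m⁻¹ × 1000):
Porosity at depth: φ = 0.58·exp(−0.48×2.6) = 0.58×0.2871 = 0.1665
Bulk density: ρ_b = (1−φ)ρ_g + φ·ρ_f = 0.8335×2.75 + 0.1665×1.07
       = 2.292 + 0.178 = 2.470 g/cm³

2.47 g/cm³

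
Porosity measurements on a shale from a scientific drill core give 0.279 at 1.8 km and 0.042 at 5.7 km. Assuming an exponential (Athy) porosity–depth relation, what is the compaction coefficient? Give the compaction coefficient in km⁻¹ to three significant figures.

Athy: φ(Z) = φ₀ e^(−βZ) ⇒ φ₁/φ₂ = e^{β(Z₂−Z₁)} ⇒ β = ln(φ₁/φ₂)/(Z₂−Z₁)
β = ln(0.279/0.042) / (5.7 − 1.8) = ln(6.643) / 3.9 = 1.8935 / 3.9 = 0.4855 km⁻¹

0.486 km⁻¹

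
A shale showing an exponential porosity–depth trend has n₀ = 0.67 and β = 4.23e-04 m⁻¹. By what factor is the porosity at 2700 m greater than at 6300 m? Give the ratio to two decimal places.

4.59

Working in km (1 km = 1000 m; β in km⁻¹ = β in m⁻¹ × 1000):
n(Z₁)/n(Z₂) = e^(−β·Z₁)/e^(−β·Z₂) = e^{β(Z₂−Z₁)}
= exp(0.423 × 3.6) = exp(1.523) = 4.5850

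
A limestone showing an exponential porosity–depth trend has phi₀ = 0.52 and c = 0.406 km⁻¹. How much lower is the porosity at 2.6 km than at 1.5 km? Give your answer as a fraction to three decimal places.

0.102

phi(1.5) = 0.52·e^(−0.406×1.5) = 0.2828
phi(2.6) = 0.52·e^(−0.406×2.6) = 0.1810
Δphi = 0.2828 − 0.1810 = 0.1019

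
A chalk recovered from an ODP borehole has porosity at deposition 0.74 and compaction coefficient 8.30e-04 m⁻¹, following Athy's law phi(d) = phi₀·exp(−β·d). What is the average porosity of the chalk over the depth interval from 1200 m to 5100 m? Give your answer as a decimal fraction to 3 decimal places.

0.081

Working in km (1 km = 1000 m; β in km⁻¹ = β in m⁻¹ × 1000):
⟨phi⟩ = (1/(d₂−d₁)) ∫ phi₀ e^(−βd) dd = phi₀·(e^(−β·d₁) − e^(−β·d₂)) / (β·(d₂−d₁))
e^(−0.83×1.2) = 0.3694; e^(−0.83×5.1) = 0.0145
⟨phi⟩ = 0.74 × (0.3694 − 0.0145) / (0.83 × 3.9) = 0.74 × 0.1096 = 0.0811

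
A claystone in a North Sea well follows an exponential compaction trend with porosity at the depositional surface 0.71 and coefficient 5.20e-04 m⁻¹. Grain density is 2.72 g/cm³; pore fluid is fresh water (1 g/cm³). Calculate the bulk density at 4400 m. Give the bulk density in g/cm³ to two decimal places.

2.60 g/cm³

Working in km (1 km = 1000 m; c in km⁻¹ = c in m⁻¹ × 1000):
Porosity at depth: φ = 0.71·exp(−0.52×4.4) = 0.71×0.1015 = 0.0720
Bulk density: ρ_b = (1−φ)ρ_g + φ·ρ_f = 0.9280×2.72 + 0.0720×1
       = 2.524 + 0.072 = 2.596 g/cm³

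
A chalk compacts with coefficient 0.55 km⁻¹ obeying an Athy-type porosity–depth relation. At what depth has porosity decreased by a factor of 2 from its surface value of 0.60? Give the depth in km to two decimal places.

1.26 km

n/n₀ = 1/2 ⇒ exp(−k·Z) = 1/2 ⇒ Z = ln(2) / k
Z = 0.6931 / 0.55 = 1.260 km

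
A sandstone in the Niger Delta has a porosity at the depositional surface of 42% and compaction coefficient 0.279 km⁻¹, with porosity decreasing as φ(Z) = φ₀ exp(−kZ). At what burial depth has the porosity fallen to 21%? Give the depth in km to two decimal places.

Invert Athy's law: Z = ln(φ₀/φ) / k
Z = ln(0.42/0.21) / 0.279 = ln(2) / 0.279 = 0.6931 / 0.279 = 2.484 km

2.48 km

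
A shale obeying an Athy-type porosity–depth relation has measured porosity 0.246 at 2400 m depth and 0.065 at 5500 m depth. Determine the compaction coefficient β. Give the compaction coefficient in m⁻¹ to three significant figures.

0.000429 m⁻¹

Working in km (1 km = 1000 m; β in km⁻¹ = β in m⁻¹ × 1000):
Athy: phi(d) = phi₀ e^(−βd) ⇒ phi₁/phi₂ = e^{β(d₂−d₁)} ⇒ β = ln(phi₁/phi₂)/(d₂−d₁)
β = ln(0.246/0.065) / (5.5 − 2.4) = ln(3.785) / 3.1 = 1.3309 / 3.1 = 0.4293 km⁻¹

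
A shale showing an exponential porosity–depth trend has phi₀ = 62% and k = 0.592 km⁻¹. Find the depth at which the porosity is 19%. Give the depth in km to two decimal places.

2.00 km

Invert Athy's law: z = ln(phi₀/phi) / k
z = ln(0.62/0.19) / 0.592 = ln(3.263) / 0.592 = 1.1827 / 0.592 = 1.998 km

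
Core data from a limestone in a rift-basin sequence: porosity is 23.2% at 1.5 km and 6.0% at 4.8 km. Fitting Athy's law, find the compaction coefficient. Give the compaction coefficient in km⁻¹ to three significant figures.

Athy: φ(d) = φ₀ e^(−cd) ⇒ φ₁/φ₂ = e^{c(d₂−d₁)} ⇒ c = ln(φ₁/φ₂)/(d₂−d₁)
c = ln(0.232/0.06) / (4.8 − 1.5) = ln(3.867) / 3.3 = 1.3524 / 3.3 = 0.4098 km⁻¹

0.410 km⁻¹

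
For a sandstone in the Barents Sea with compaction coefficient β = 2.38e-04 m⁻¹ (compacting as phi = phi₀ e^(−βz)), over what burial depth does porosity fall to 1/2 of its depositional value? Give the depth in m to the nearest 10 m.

2910 m

Working in km (1 km = 1000 m; β in km⁻¹ = β in m⁻¹ × 1000):
phi/phi₀ = 1/2 ⇒ exp(−β·z) = 1/2 ⇒ z = ln(2) / β
z = 0.6931 / 0.238 = 2.912 km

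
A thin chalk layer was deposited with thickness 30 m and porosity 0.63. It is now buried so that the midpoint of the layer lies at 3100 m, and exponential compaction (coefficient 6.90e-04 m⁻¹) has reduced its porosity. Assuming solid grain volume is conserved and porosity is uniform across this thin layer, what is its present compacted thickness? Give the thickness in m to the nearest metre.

Working in km (1 km = 1000 m; c in km⁻¹ = c in m⁻¹ × 1000):
Porosity at 3.1 km: φ = 0.63·exp(−0.69×3.1) = 0.0742
Solid-volume conservation: h(1−φ) = h₀(1−φ₀) ⇒ h = h₀·(1−φ₀)/(1−φ)
h = 0.03 × (1 − 0.63)/(1 − 0.0742) = 0.03 × 0.3997 = 0.0120 km

12 m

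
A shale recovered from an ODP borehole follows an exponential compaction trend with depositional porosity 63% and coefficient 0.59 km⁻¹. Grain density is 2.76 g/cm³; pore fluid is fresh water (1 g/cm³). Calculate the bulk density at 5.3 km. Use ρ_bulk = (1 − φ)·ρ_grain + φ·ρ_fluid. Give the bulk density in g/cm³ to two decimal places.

2.71 g/cm³

Porosity at depth: n = 0.63·exp(−0.59×5.3) = 0.63×0.0438 = 0.0276
Bulk density: ρ_b = (1−n)ρ_g + n·ρ_f = 0.9724×2.76 + 0.0276×1
       = 2.684 + 0.028 = 2.711 g/cm³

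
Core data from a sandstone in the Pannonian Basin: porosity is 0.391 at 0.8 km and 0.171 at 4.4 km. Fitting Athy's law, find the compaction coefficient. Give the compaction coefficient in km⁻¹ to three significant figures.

Athy: φ(z) = φ₀ e^(−kz) ⇒ φ₁/φ₂ = e^{k(z₂−z₁)} ⇒ k = ln(φ₁/φ₂)/(z₂−z₁)
k = ln(0.391/0.171) / (4.4 − 0.8) = ln(2.287) / 3.6 = 0.8270 / 3.6 = 0.2297 km⁻¹

0.230 km⁻¹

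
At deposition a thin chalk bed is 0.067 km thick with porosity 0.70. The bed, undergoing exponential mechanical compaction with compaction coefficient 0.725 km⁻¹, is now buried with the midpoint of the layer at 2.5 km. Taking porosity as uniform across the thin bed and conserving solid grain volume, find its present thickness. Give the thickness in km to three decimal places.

Porosity at 2.5 km: n = 0.7·exp(−0.725×2.5) = 0.1143
Solid-volume conservation: h(1−n) = h₀(1−n₀) ⇒ h = h₀·(1−n₀)/(1−n)
h = 0.067 × (1 − 0.7)/(1 − 0.1143) = 0.067 × 0.3387 = 0.0227 km

0.023 km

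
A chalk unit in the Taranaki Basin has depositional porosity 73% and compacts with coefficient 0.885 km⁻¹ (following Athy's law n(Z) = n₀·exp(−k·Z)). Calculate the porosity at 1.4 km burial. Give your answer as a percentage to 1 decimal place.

21.1%

n = n₀·exp(−k·Z) = 0.73 × exp(−0.885 × 1.4) = 0.73 × exp(−1.239)
  = 0.73 × 0.2897 = 0.2115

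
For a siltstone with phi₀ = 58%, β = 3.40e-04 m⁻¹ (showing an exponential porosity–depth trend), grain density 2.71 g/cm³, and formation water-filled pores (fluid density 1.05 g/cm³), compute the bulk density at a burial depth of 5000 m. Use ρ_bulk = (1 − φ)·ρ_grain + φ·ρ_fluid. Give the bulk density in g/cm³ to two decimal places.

2.53 g/cm³

Working in km (1 km = 1000 m; β in km⁻¹ = β in m⁻¹ × 1000):
Porosity at depth: phi = 0.58·exp(−0.34×5) = 0.58×0.1827 = 0.1060
Bulk density: ρ_b = (1−phi)ρ_g + phi·ρ_f = 0.8940×2.71 + 0.1060×1.05
       = 2.423 + 0.111 = 2.534 g/cm³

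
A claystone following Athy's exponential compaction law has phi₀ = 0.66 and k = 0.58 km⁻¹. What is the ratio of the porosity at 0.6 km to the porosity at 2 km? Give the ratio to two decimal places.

2.25

phi(Z₁)/phi(Z₂) = e^(−k·Z₁)/e^(−k·Z₂) = e^{k(Z₂−Z₁)}
= exp(0.58 × 1.4) = exp(0.812) = 2.2524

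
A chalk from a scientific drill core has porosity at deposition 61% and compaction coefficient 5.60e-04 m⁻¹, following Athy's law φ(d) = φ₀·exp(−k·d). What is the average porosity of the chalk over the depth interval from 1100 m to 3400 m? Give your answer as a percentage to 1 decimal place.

Working in km (1 km = 1000 m; k in km⁻¹ = k in m⁻¹ × 1000):
⟨φ⟩ = (1/(d₂−d₁)) ∫ φ₀ e^(−kd) dd = φ₀·(e^(−k·d₁) − e^(−k·d₂)) / (k·(d₂−d₁))
e^(−0.56×1.1) = 0.5401; e^(−0.56×3.4) = 0.1490
⟨φ⟩ = 0.61 × (0.5401 − 0.1490) / (0.56 × 2.3) = 0.61 × 0.3037 = 0.1852

18.5%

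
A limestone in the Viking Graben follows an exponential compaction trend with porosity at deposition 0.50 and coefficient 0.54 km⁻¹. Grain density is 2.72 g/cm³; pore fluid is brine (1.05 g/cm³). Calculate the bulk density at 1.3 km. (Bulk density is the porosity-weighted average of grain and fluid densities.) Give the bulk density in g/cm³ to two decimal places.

2.31 g/cm³

Porosity at depth: φ = 0.5·exp(−0.54×1.3) = 0.5×0.4956 = 0.2478
Bulk density: ρ_b = (1−φ)ρ_g + φ·ρ_f = 0.7522×2.72 + 0.2478×1.05
       = 2.046 + 0.260 = 2.306 g/cm³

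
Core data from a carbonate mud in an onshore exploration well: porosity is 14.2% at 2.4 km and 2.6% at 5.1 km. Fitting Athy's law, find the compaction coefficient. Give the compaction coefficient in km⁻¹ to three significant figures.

Athy: φ(z) = φ₀ e^(−kz) ⇒ φ₁/φ₂ = e^{k(z₂−z₁)} ⇒ k = ln(φ₁/φ₂)/(z₂−z₁)
k = ln(0.142/0.026) / (5.1 − 2.4) = ln(5.462) / 2.7 = 1.6977 / 2.7 = 0.6288 km⁻¹

0.629 km⁻¹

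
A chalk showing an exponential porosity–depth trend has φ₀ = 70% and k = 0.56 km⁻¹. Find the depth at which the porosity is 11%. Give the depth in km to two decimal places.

3.30 km

Invert Athy's law: d = ln(φ₀/φ) / k
d = ln(0.7/0.11) / 0.56 = ln(6.364) / 0.56 = 1.8506 / 0.56 = 3.305 km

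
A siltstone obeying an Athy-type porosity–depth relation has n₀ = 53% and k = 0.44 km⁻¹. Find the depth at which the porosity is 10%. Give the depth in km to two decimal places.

3.79 km

Invert Athy's law: z = ln(n₀/n) / k
z = ln(0.53/0.1) / 0.44 = ln(5.3) / 0.44 = 1.6677 / 0.44 = 3.790 km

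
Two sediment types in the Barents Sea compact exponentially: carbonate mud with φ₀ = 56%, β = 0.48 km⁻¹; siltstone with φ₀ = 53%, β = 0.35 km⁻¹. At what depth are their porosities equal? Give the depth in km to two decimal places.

0.42 km

Set φ₀ₐ e^(−βₐZ) = φ₀ᵦ e^(−βᵦZ) ⇒ ln(φ₀ₐ/φ₀ᵦ) = (βₐ − βᵦ)·Z
Z = ln(0.56/0.53) / (0.48 − 0.35) = 0.0551 / 0.13 = 0.424 km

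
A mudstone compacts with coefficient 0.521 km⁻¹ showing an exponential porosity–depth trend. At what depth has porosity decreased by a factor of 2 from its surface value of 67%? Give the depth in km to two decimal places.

phi/phi₀ = 1/2 ⇒ exp(−β·Z) = 1/2 ⇒ Z = ln(2) / β
Z = 0.6931 / 0.521 = 1.330 km

1.33 km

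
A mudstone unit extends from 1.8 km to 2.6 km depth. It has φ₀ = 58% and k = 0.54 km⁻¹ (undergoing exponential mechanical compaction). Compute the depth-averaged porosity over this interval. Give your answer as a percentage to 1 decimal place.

⟨φ⟩ = (1/(d₂−d₁)) ∫ φ₀ e^(−kd) dd = φ₀·(e^(−k·d₁) − e^(−k·d₂)) / (k·(d₂−d₁))
e^(−0.54×1.8) = 0.3783; e^(−0.54×2.6) = 0.2456
⟨φ⟩ = 0.58 × (0.3783 − 0.2456) / (0.54 × 0.8) = 0.58 × 0.3072 = 0.1782

17.8%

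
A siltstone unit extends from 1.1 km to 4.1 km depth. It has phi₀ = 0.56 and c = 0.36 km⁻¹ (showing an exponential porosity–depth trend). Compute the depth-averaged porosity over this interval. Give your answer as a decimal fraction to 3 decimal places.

⟨phi⟩ = (1/(Z₂−Z₁)) ∫ phi₀ e^(−cZ) dZ = phi₀·(e^(−c·Z₁) − e^(−c·Z₂)) / (c·(Z₂−Z₁))
e^(−0.36×1.1) = 0.6730; e^(−0.36×4.1) = 0.2286
⟨phi⟩ = 0.56 × (0.6730 − 0.2286) / (0.36 × 3) = 0.56 × 0.4115 = 0.2305

0.230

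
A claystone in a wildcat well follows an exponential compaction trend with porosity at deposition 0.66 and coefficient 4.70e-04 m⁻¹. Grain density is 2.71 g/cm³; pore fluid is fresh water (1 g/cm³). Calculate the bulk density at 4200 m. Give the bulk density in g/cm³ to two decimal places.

2.55 g/cm³

Working in km (1 km = 1000 m; β in km⁻¹ = β in m⁻¹ × 1000):
Porosity at depth: φ = 0.66·exp(−0.47×4.2) = 0.66×0.1389 = 0.0917
Bulk density: ρ_b = (1−φ)ρ_g + φ·ρ_f = 0.9083×2.71 + 0.0917×1
       = 2.462 + 0.092 = 2.553 g/cm³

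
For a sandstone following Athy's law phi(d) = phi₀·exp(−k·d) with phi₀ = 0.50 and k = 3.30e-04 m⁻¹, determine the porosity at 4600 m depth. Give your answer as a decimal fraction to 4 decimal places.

Working in km (1 km = 1000 m; k in km⁻¹ = k in m⁻¹ × 1000):
phi = phi₀·exp(−k·d) = 0.5 × exp(−0.33 × 4.6) = 0.5 × exp(−1.518)
  = 0.5 × 0.2191 = 0.1096

0.1096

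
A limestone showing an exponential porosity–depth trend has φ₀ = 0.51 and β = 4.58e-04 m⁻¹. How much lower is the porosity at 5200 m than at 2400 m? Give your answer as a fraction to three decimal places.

Working in km (1 km = 1000 m; β in km⁻¹ = β in m⁻¹ × 1000):
φ(2.4) = 0.51·e^(−0.458×2.4) = 0.1699
φ(5.2) = 0.51·e^(−0.458×5.2) = 0.0471
Δφ = 0.1699 − 0.0471 = 0.1228

0.123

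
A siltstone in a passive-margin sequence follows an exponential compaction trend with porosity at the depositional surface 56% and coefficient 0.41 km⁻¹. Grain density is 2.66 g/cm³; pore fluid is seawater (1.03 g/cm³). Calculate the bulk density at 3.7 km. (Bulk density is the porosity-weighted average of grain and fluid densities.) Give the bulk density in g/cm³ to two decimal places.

2.46 g/cm³

Porosity at depth: φ = 0.56·exp(−0.41×3.7) = 0.56×0.2194 = 0.1228
Bulk density: ρ_b = (1−φ)ρ_g + φ·ρ_f = 0.8772×2.66 + 0.1228×1.03
       = 2.333 + 0.127 = 2.460 g/cm³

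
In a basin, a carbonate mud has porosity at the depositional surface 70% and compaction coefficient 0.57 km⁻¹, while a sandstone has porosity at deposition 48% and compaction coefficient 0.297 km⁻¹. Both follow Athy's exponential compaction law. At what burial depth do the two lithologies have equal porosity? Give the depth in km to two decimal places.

Set φ₀ₐ e^(−βₐZ) = φ₀ᵦ e^(−βᵦZ) ⇒ ln(φ₀ₐ/φ₀ᵦ) = (βₐ − βᵦ)·Z
Z = ln(0.7/0.48) / (0.57 − 0.297) = 0.3773 / 0.273 = 1.382 km

1.38 km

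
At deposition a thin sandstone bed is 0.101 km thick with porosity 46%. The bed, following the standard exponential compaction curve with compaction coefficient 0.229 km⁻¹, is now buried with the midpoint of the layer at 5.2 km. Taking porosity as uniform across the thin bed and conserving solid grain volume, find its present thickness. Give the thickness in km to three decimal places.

Porosity at 5.2 km: φ = 0.46·exp(−0.229×5.2) = 0.1398
Solid-volume conservation: h(1−φ) = h₀(1−φ₀) ⇒ h = h₀·(1−φ₀)/(1−φ)
h = 0.101 × (1 − 0.46)/(1 − 0.1398) = 0.101 × 0.6278 = 0.0634 km

0.063 km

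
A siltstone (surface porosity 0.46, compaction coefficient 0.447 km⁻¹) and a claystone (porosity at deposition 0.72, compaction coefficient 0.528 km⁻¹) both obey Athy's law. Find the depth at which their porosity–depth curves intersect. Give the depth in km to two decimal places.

5.53 km

Set phi₀ₐ e^(−cₐd) = phi₀ᵦ e^(−cᵦd) ⇒ ln(phi₀ₐ/phi₀ᵦ) = (cₐ − cᵦ)·d
d = ln(0.46/0.72) / (0.447 − 0.528) = -0.4480 / -0.081 = 5.531 km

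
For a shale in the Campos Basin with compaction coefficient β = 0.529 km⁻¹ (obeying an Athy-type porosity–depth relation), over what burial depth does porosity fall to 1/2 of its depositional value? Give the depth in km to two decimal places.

φ/φ₀ = 1/2 ⇒ exp(−β·Z) = 1/2 ⇒ Z = ln(2) / β
Z = 0.6931 / 0.529 = 1.310 km

1.31 km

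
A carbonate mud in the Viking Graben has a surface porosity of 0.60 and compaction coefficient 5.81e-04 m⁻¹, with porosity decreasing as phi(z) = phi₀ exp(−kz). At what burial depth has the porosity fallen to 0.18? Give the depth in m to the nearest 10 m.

Working in km (1 km = 1000 m; k in km⁻¹ = k in m⁻¹ × 1000):
Invert Athy's law: z = ln(phi₀/phi) / k
z = ln(0.6/0.18) / 0.581 = ln(3.333) / 0.581 = 1.2040 / 0.581 = 2.072 km

2070 m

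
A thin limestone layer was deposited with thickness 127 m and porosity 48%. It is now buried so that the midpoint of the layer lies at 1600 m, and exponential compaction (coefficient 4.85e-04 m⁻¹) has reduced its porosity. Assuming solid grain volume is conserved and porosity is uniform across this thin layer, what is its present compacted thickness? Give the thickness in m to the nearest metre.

85 m

Working in km (1 km = 1000 m; c in km⁻¹ = c in m⁻¹ × 1000):
Porosity at 1.6 km: phi = 0.48·exp(−0.485×1.6) = 0.2209
Solid-volume conservation: h(1−phi) = h₀(1−phi₀) ⇒ h = h₀·(1−phi₀)/(1−phi)
h = 0.127 × (1 − 0.48)/(1 − 0.2209) = 0.127 × 0.6675 = 0.0848 km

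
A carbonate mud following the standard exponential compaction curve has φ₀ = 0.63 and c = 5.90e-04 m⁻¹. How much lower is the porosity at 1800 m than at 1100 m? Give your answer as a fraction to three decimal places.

0.111

Working in km (1 km = 1000 m; c in km⁻¹ = c in m⁻¹ × 1000):
φ(1.1) = 0.63·e^(−0.59×1.1) = 0.3292
φ(1.8) = 0.63·e^(−0.59×1.8) = 0.2178
Δφ = 0.3292 − 0.2178 = 0.1114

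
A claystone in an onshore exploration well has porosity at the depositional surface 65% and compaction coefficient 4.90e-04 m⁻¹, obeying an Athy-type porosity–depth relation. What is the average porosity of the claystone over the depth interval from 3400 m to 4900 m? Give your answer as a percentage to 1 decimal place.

Working in km (1 km = 1000 m; k in km⁻¹ = k in m⁻¹ × 1000):
⟨φ⟩ = (1/(z₂−z₁)) ∫ φ₀ e^(−kz) dz = φ₀·(e^(−k·z₁) − e^(−k·z₂)) / (k·(z₂−z₁))
e^(−0.49×3.4) = 0.1890; e^(−0.49×4.9) = 0.0906
⟨φ⟩ = 0.65 × (0.1890 − 0.0906) / (0.49 × 1.5) = 0.65 × 0.1338 = 0.0870

8.7%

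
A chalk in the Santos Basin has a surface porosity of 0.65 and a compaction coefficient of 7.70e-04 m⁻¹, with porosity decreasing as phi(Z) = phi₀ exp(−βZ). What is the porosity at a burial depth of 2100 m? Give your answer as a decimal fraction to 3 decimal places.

0.129

Working in km (1 km = 1000 m; β in km⁻¹ = β in m⁻¹ × 1000):
phi = phi₀·exp(−β·Z) = 0.65 × exp(−0.77 × 2.1) = 0.65 × exp(−1.617)
  = 0.65 × 0.1985 = 0.1290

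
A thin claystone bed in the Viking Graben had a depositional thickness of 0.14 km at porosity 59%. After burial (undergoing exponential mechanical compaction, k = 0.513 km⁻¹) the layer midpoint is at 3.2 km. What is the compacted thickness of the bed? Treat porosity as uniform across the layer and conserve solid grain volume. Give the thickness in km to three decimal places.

0.065 km

Porosity at 3.2 km: n = 0.59·exp(−0.513×3.2) = 0.1143
Solid-volume conservation: h(1−n) = h₀(1−n₀) ⇒ h = h₀·(1−n₀)/(1−n)
h = 0.14 × (1 − 0.59)/(1 − 0.1143) = 0.14 × 0.4629 = 0.0648 km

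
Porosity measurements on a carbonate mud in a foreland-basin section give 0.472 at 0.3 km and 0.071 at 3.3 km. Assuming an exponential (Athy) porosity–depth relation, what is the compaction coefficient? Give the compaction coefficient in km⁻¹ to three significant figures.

0.631 km⁻¹

Athy: n(Z) = n₀ e^(−cZ) ⇒ n₁/n₂ = e^{c(Z₂−Z₁)} ⇒ c = ln(n₁/n₂)/(Z₂−Z₁)
c = ln(0.472/0.071) / (3.3 − 0.3) = ln(6.648) / 3 = 1.8943 / 3 = 0.6314 km⁻¹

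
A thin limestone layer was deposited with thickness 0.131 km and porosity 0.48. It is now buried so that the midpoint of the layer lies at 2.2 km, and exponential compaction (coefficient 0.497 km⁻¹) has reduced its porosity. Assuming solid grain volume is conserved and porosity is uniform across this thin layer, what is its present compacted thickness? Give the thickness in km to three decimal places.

Porosity at 2.2 km: phi = 0.48·exp(−0.497×2.2) = 0.1608
Solid-volume conservation: h(1−phi) = h₀(1−phi₀) ⇒ h = h₀·(1−phi₀)/(1−phi)
h = 0.131 × (1 − 0.48)/(1 − 0.1608) = 0.131 × 0.6197 = 0.0812 km

0.081 km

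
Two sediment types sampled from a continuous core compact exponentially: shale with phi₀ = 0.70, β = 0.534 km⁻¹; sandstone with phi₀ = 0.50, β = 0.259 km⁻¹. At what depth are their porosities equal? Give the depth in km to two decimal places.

Set phi₀ₐ e^(−βₐz) = phi₀ᵦ e^(−βᵦz) ⇒ ln(phi₀ₐ/phi₀ᵦ) = (βₐ − βᵦ)·z
z = ln(0.7/0.5) / (0.534 − 0.259) = 0.3365 / 0.275 = 1.224 km

1.22 km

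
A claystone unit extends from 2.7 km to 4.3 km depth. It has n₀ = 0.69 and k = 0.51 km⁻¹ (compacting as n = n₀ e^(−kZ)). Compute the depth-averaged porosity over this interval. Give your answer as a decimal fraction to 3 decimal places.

0.119

⟨n⟩ = (1/(Z₂−Z₁)) ∫ n₀ e^(−kZ) dZ = n₀·(e^(−k·Z₁) − e^(−k·Z₂)) / (k·(Z₂−Z₁))
e^(−0.51×2.7) = 0.2523; e^(−0.51×4.3) = 0.1116
⟨n⟩ = 0.69 × (0.2523 − 0.1116) / (0.51 × 1.6) = 0.69 × 0.1725 = 0.1190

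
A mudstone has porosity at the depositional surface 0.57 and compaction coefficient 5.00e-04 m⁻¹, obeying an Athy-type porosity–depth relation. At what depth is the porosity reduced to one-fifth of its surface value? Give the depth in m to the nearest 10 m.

3220 m

Working in km (1 km = 1000 m; β in km⁻¹ = β in m⁻¹ × 1000):
phi/phi₀ = 1/5 ⇒ exp(−β·Z) = 1/5 ⇒ Z = ln(5) / β
Z = 1.6094 / 0.5 = 3.219 km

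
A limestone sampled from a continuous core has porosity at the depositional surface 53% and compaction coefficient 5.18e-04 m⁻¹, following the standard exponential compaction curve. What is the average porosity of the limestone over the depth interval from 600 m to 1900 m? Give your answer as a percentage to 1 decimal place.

28.3%

Working in km (1 km = 1000 m; k in km⁻¹ = k in m⁻¹ × 1000):
⟨φ⟩ = (1/(Z₂−Z₁)) ∫ φ₀ e^(−kZ) dZ = φ₀·(e^(−k·Z₁) − e^(−k·Z₂)) / (k·(Z₂−Z₁))
e^(−0.518×0.6) = 0.7329; e^(−0.518×1.9) = 0.3737
⟨φ⟩ = 0.53 × (0.7329 − 0.3737) / (0.518 × 1.3) = 0.53 × 0.5333 = 0.2826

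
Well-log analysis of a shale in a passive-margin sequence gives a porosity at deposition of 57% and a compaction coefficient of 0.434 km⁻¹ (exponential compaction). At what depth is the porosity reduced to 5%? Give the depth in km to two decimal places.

5.61 km

Invert Athy's law: Z = ln(φ₀/φ) / β
Z = ln(0.57/0.05) / 0.434 = ln(11.4) / 0.434 = 2.4336 / 0.434 = 5.607 km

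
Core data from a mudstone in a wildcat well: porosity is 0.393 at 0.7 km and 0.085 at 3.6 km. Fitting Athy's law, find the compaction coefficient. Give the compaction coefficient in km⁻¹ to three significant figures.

0.528 km⁻¹

Athy: phi(d) = phi₀ e^(−kd) ⇒ phi₁/phi₂ = e^{k(d₂−d₁)} ⇒ k = ln(phi₁/phi₂)/(d₂−d₁)
k = ln(0.393/0.085) / (3.6 − 0.7) = ln(4.624) / 2.9 = 1.5312 / 2.9 = 0.528 km⁻¹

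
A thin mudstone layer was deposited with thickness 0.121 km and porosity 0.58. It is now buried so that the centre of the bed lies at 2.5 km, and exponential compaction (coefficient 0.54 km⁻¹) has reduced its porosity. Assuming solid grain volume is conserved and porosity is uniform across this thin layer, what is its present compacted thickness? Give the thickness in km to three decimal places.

0.060 km

Porosity at 2.5 km: φ = 0.58·exp(−0.54×2.5) = 0.1504
Solid-volume conservation: h(1−φ) = h₀(1−φ₀) ⇒ h = h₀·(1−φ₀)/(1−φ)
h = 0.121 × (1 − 0.58)/(1 − 0.1504) = 0.121 × 0.4943 = 0.0598 km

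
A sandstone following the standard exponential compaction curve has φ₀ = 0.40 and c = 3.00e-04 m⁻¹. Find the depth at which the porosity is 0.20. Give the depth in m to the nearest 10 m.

2310 m

Working in km (1 km = 1000 m; c in km⁻¹ = c in m⁻¹ × 1000):
Invert Athy's law: z = ln(φ₀/φ) / c
z = ln(0.4/0.2) / 0.3 = ln(2) / 0.3 = 0.6931 / 0.3 = 2.310 km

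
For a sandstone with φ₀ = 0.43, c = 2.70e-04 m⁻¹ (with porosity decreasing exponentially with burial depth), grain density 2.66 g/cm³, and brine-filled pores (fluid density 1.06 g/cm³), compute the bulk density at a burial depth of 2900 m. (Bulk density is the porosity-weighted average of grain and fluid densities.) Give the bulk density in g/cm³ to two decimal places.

Working in km (1 km = 1000 m; c in km⁻¹ = c in m⁻¹ × 1000):
Porosity at depth: φ = 0.43·exp(−0.27×2.9) = 0.43×0.4570 = 0.1965
Bulk density: ρ_b = (1−φ)ρ_g + φ·ρ_f = 0.8035×2.66 + 0.1965×1.06
       = 2.137 + 0.208 = 2.346 g/cm³

2.35 g/cm³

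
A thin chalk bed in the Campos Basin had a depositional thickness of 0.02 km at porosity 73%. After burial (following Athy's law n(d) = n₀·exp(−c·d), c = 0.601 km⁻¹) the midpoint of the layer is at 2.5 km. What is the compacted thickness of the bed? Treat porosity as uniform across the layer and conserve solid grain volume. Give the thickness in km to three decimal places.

Porosity at 2.5 km: n = 0.73·exp(−0.601×2.5) = 0.1625
Solid-volume conservation: h(1−n) = h₀(1−n₀) ⇒ h = h₀·(1−n₀)/(1−n)
h = 0.02 × (1 − 0.73)/(1 − 0.1625) = 0.02 × 0.3224 = 0.0064 km

0.006 km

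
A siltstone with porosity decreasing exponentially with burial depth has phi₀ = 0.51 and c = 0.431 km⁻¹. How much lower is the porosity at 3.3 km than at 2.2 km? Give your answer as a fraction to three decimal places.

phi(2.2) = 0.51·e^(−0.431×2.2) = 0.1976
phi(3.3) = 0.51·e^(−0.431×3.3) = 0.1230
Δphi = 0.1976 − 0.1230 = 0.0746

0.075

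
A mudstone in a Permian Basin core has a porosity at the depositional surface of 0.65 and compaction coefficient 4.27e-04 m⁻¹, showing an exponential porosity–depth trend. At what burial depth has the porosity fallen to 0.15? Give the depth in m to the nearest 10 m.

Working in km (1 km = 1000 m; β in km⁻¹ = β in m⁻¹ × 1000):
Invert Athy's law: Z = ln(n₀/n) / β
Z = ln(0.65/0.15) / 0.427 = ln(4.333) / 0.427 = 1.4663 / 0.427 = 3.434 km

3430 m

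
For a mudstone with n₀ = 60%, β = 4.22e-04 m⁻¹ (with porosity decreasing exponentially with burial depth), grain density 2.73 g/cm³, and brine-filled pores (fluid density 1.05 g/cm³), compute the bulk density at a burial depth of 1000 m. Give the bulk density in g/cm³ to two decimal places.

Working in km (1 km = 1000 m; β in km⁻¹ = β in m⁻¹ × 1000):
Porosity at depth: n = 0.6·exp(−0.422×1) = 0.6×0.6557 = 0.3934
Bulk density: ρ_b = (1−n)ρ_g + n·ρ_f = 0.6066×2.73 + 0.3934×1.05
       = 1.656 + 0.413 = 2.069 g/cm³

2.07 g/cm³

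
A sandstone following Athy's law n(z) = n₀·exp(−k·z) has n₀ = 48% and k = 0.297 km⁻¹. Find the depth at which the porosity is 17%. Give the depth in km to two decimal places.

Invert Athy's law: z = ln(n₀/n) / k
z = ln(0.48/0.17) / 0.297 = ln(2.824) / 0.297 = 1.0380 / 0.297 = 3.495 km

3.49 km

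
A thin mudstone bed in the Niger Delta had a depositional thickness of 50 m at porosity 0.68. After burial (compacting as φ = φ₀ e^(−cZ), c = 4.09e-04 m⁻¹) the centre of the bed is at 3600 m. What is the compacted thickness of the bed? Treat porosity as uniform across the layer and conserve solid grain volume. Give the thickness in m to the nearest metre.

19 m

Working in km (1 km = 1000 m; c in km⁻¹ = c in m⁻¹ × 1000):
Porosity at 3.6 km: φ = 0.68·exp(−0.409×3.6) = 0.1560
Solid-volume conservation: h(1−φ) = h₀(1−φ₀) ⇒ h = h₀·(1−φ₀)/(1−φ)
h = 0.05 × (1 − 0.68)/(1 − 0.1560) = 0.05 × 0.3791 = 0.0190 km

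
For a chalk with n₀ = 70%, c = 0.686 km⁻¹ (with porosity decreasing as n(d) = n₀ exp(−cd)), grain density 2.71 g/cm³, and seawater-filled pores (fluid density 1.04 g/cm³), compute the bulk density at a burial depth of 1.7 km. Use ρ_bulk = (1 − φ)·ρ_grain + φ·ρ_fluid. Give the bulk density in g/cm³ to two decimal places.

2.35 g/cm³

Porosity at depth: n = 0.7·exp(−0.686×1.7) = 0.7×0.3115 = 0.2181
Bulk density: ρ_b = (1−n)ρ_g + n·ρ_f = 0.7819×2.71 + 0.2181×1.04
       = 2.119 + 0.227 = 2.346 g/cm³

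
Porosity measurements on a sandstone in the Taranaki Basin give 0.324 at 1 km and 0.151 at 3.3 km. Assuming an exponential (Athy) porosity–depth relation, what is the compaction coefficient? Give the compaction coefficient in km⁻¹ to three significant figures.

Athy: φ(d) = φ₀ e^(−cd) ⇒ φ₁/φ₂ = e^{c(d₂−d₁)} ⇒ c = ln(φ₁/φ₂)/(d₂−d₁)
c = ln(0.324/0.151) / (3.3 − 1) = ln(2.146) / 2.3 = 0.7635 / 2.3 = 0.3319 km⁻¹

0.332 km⁻¹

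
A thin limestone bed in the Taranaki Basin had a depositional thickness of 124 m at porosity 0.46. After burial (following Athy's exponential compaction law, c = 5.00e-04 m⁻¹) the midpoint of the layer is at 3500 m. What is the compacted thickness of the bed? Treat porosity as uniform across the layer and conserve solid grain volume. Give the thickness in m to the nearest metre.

Working in km (1 km = 1000 m; c in km⁻¹ = c in m⁻¹ × 1000):
Porosity at 3.5 km: φ = 0.46·exp(−0.5×3.5) = 0.0799
Solid-volume conservation: h(1−φ) = h₀(1−φ₀) ⇒ h = h₀·(1−φ₀)/(1−φ)
h = 0.124 × (1 − 0.46)/(1 − 0.0799) = 0.124 × 0.5869 = 0.0728 km

73 m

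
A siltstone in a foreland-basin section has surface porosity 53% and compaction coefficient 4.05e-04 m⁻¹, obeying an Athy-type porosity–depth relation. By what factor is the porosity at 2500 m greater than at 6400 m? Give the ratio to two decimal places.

4.85

Working in km (1 km = 1000 m; β in km⁻¹ = β in m⁻¹ × 1000):
φ(d₁)/φ(d₂) = e^(−β·d₁)/e^(−β·d₂) = e^{β(d₂−d₁)}
= exp(0.405 × 3.9) = exp(1.58) = 4.8525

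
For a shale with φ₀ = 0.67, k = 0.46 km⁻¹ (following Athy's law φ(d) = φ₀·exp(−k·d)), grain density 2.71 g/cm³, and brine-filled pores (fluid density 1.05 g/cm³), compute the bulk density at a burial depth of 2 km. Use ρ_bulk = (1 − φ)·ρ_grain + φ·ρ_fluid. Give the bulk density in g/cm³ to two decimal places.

2.27 g/cm³

Porosity at depth: φ = 0.67·exp(−0.46×2) = 0.67×0.3985 = 0.2670
Bulk density: ρ_b = (1−φ)ρ_g + φ·ρ_f = 0.7330×2.71 + 0.2670×1.05
       = 1.986 + 0.280 = 2.267 g/cm³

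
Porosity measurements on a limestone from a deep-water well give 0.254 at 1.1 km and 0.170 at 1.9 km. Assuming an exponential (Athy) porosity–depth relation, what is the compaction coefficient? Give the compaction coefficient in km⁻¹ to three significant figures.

Athy: φ(d) = φ₀ e^(−kd) ⇒ φ₁/φ₂ = e^{k(d₂−d₁)} ⇒ k = ln(φ₁/φ₂)/(d₂−d₁)
k = ln(0.254/0.17) / (1.9 − 1.1) = ln(1.494) / 0.8 = 0.4015 / 0.8 = 0.5019 km⁻¹

0.502 km⁻¹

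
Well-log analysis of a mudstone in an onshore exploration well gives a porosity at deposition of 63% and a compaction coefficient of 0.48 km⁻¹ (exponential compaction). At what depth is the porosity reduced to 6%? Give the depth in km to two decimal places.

4.90 km

Invert Athy's law: z = ln(phi₀/phi) / c
z = ln(0.63/0.06) / 0.48 = ln(10.5) / 0.48 = 2.3514 / 0.48 = 4.899 km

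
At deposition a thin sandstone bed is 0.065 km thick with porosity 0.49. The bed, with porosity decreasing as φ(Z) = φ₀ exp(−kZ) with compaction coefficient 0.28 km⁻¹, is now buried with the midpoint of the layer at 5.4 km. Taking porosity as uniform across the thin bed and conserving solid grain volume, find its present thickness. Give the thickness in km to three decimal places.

Porosity at 5.4 km: φ = 0.49·exp(−0.28×5.4) = 0.1080
Solid-volume conservation: h(1−φ) = h₀(1−φ₀) ⇒ h = h₀·(1−φ₀)/(1−φ)
h = 0.065 × (1 − 0.49)/(1 − 0.1080) = 0.065 × 0.5718 = 0.0372 km

0.037 km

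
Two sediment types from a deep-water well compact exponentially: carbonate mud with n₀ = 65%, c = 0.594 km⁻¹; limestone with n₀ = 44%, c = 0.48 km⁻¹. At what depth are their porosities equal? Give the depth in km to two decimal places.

Set n₀ₐ e^(−cₐz) = n₀ᵦ e^(−cᵦz) ⇒ ln(n₀ₐ/n₀ᵦ) = (cₐ − cᵦ)·z
z = ln(0.65/0.44) / (0.594 − 0.48) = 0.3902 / 0.114 = 3.423 km

3.42 km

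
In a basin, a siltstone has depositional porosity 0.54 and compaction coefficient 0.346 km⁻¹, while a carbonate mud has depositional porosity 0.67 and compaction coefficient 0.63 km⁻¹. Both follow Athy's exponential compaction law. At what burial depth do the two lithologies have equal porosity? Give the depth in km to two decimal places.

Set φ₀ₐ e^(−βₐZ) = φ₀ᵦ e^(−βᵦZ) ⇒ ln(φ₀ₐ/φ₀ᵦ) = (βₐ − βᵦ)·Z
Z = ln(0.54/0.67) / (0.346 − 0.63) = -0.2157 / -0.284 = 0.760 km

0.76 km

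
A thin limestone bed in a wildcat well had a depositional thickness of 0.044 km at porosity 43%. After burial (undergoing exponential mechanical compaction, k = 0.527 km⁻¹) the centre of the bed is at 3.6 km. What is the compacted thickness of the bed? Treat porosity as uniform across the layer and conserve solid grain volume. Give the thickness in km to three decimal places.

0.027 km

Porosity at 3.6 km: φ = 0.43·exp(−0.527×3.6) = 0.0645
Solid-volume conservation: h(1−φ) = h₀(1−φ₀) ⇒ h = h₀·(1−φ₀)/(1−φ)
h = 0.044 × (1 − 0.43)/(1 − 0.0645) = 0.044 × 0.6093 = 0.0268 km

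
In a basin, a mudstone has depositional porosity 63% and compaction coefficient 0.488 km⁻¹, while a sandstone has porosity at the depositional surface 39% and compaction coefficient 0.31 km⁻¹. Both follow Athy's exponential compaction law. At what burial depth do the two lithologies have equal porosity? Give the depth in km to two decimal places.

2.69 km

Set φ₀ₐ e^(−βₐd) = φ₀ᵦ e^(−βᵦd) ⇒ ln(φ₀ₐ/φ₀ᵦ) = (βₐ − βᵦ)·d
d = ln(0.63/0.39) / (0.488 − 0.31) = 0.4796 / 0.178 = 2.694 km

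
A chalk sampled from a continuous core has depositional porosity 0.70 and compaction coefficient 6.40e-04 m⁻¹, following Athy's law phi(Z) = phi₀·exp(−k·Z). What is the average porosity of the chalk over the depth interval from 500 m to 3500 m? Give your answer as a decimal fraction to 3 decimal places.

0.226

Working in km (1 km = 1000 m; k in km⁻¹ = k in m⁻¹ × 1000):
⟨phi⟩ = (1/(Z₂−Z₁)) ∫ phi₀ e^(−kZ) dZ = phi₀·(e^(−k·Z₁) − e^(−k·Z₂)) / (k·(Z₂−Z₁))
e^(−0.64×0.5) = 0.7261; e^(−0.64×3.5) = 0.1065
⟨phi⟩ = 0.7 × (0.7261 − 0.1065) / (0.64 × 3) = 0.7 × 0.3228 = 0.2259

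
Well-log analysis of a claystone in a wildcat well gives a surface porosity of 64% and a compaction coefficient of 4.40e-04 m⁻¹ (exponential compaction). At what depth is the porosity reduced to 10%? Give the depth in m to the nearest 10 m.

4220 m

Working in km (1 km = 1000 m; c in km⁻¹ = c in m⁻¹ × 1000):
Invert Athy's law: d = ln(n₀/n) / c
d = ln(0.64/0.1) / 0.44 = ln(6.4) / 0.44 = 1.8563 / 0.44 = 4.219 km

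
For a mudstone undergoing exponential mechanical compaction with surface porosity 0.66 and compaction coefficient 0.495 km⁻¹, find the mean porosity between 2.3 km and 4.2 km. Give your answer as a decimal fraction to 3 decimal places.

0.137

⟨φ⟩ = (1/(z₂−z₁)) ∫ φ₀ e^(−kz) dz = φ₀·(e^(−k·z₁) − e^(−k·z₂)) / (k·(z₂−z₁))
e^(−0.495×2.3) = 0.3203; e^(−0.495×4.2) = 0.1251
⟨φ⟩ = 0.66 × (0.3203 − 0.1251) / (0.495 × 1.9) = 0.66 × 0.2076 = 0.1370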